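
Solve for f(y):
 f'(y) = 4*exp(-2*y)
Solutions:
 f(y) = C1 - 2*exp(-2*y)


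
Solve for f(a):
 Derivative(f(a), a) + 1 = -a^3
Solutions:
 f(a) = C1 - a^4/4 - a


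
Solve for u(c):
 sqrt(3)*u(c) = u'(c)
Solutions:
 u(c) = C1*exp(sqrt(3)*c)


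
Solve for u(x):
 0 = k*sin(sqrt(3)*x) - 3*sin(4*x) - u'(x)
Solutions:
 u(x) = C1 - sqrt(3)*k*cos(sqrt(3)*x)/3 + 3*cos(4*x)/4


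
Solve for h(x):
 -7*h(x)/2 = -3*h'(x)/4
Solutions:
 h(x) = C1*exp(14*x/3)


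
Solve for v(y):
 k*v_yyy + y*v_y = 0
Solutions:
 v(y) = C1 + Integral(C2*airyai(y*(-1/k)^(1/3)) + C3*airybi(y*(-1/k)^(1/3)), y)


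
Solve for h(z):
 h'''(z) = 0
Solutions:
 h(z) = C1 + C2*z + C3*z^2


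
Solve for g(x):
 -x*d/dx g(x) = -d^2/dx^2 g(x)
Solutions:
 g(x) = C1 + C2*erfi(sqrt(2)*x/2)


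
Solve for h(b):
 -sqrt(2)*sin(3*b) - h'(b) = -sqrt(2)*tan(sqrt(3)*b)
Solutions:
 h(b) = C1 - sqrt(6)*log(cos(sqrt(3)*b))/3 + sqrt(2)*cos(3*b)/3


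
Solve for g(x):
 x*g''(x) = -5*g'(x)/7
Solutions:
 g(x) = C1 + C2*x^(2/7)


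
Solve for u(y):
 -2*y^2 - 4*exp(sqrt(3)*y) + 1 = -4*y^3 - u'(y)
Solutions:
 u(y) = C1 - y^4 + 2*y^3/3 - y + 4*sqrt(3)*exp(sqrt(3)*y)/3


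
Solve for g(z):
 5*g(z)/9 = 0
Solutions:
 g(z) = 0


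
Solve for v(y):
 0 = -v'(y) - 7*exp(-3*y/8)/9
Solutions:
 v(y) = C1 + 56*exp(-3*y/8)/27


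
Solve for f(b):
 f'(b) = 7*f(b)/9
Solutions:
 f(b) = C1*exp(7*b/9)


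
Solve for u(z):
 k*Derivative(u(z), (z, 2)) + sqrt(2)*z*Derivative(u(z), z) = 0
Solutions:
 u(z) = C1 + C2*sqrt(k)*erf(2^(3/4)*z*sqrt(1/k)/2)


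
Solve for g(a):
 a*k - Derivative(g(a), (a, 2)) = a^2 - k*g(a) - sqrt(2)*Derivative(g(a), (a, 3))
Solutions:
 g(a) = C1*exp(a*(sqrt(2)*(27*k + sqrt((27*k - 1)^2 - 1) - 1)^(1/3) - sqrt(6)*I*(27*k + sqrt((27*k - 1)^2 - 1) - 1)^(1/3) + 2*sqrt(2) - 8/((-sqrt(2) + sqrt(6)*I)*(27*k + sqrt((27*k - 1)^2 - 1) - 1)^(1/3)))/12) + C2*exp(a*(sqrt(2)*(27*k + sqrt((27*k - 1)^2 - 1) - 1)^(1/3) + sqrt(6)*I*(27*k + sqrt((27*k - 1)^2 - 1) - 1)^(1/3) + 2*sqrt(2) + 8/((sqrt(2) + sqrt(6)*I)*(27*k + sqrt((27*k - 1)^2 - 1) - 1)^(1/3)))/12) + C3*exp(sqrt(2)*a*(-(27*k + sqrt((27*k - 1)^2 - 1) - 1)^(1/3) + 1 - 1/(27*k + sqrt((27*k - 1)^2 - 1) - 1)^(1/3))/6) + a^2/k - a + 2/k^2


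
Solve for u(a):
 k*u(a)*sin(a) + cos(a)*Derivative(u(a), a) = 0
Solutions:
 u(a) = C1*exp(k*log(cos(a)))


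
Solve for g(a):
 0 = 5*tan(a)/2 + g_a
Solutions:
 g(a) = C1 + 5*log(cos(a))/2


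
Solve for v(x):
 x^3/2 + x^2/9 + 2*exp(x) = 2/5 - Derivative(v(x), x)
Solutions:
 v(x) = C1 - x^4/8 - x^3/27 + 2*x/5 - 2*exp(x)


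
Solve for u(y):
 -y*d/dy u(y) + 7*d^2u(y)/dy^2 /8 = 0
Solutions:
 u(y) = C1 + C2*erfi(2*sqrt(7)*y/7)


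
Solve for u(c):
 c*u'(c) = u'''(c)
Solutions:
 u(c) = C1 + Integral(C2*airyai(c) + C3*airybi(c), c)


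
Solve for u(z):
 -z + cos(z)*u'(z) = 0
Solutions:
 u(z) = C1 + Integral(z/cos(z), z)


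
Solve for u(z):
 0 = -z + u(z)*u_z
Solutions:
 u(z) = -sqrt(C1 + z^2)
 u(z) = sqrt(C1 + z^2)


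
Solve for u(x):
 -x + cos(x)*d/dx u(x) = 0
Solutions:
 u(x) = C1 + Integral(x/cos(x), x)


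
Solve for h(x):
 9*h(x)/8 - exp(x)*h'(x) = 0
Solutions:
 h(x) = C1*exp(-9*exp(-x)/8)


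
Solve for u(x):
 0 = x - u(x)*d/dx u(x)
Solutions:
 u(x) = -sqrt(C1 + x^2)
 u(x) = sqrt(C1 + x^2)


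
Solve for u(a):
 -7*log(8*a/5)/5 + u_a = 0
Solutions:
 u(a) = C1 + 7*a*log(a)/5 - 7*a*log(5)/5 - 7*a/5 + 21*a*log(2)/5


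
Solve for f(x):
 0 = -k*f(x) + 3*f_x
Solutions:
 f(x) = C1*exp(k*x/3)


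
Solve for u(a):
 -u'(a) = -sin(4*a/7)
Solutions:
 u(a) = C1 - 7*cos(4*a/7)/4


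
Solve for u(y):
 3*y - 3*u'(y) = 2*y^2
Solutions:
 u(y) = C1 - 2*y^3/9 + y^2/2


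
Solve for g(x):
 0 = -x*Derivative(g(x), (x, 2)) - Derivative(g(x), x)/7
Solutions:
 g(x) = C1 + C2*x^(6/7)


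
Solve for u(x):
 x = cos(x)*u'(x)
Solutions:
 u(x) = C1 + Integral(x/cos(x), x)


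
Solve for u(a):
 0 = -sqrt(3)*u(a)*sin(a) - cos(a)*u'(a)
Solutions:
 u(a) = C1*cos(a)^(sqrt(3))


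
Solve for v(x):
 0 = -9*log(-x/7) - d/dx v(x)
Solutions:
 v(x) = C1 - 9*x*log(-x) + 9*x*(1 + log(7))


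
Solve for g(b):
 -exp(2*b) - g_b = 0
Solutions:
 g(b) = C1 - exp(2*b)/2


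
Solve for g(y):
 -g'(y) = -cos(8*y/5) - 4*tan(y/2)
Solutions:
 g(y) = C1 - 8*log(cos(y/2)) + 5*sin(8*y/5)/8


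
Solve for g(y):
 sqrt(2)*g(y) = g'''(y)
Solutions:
 g(y) = C3*exp(2^(1/6)*y) + (C1*sin(2^(1/6)*sqrt(3)*y/2) + C2*cos(2^(1/6)*sqrt(3)*y/2))*exp(-2^(1/6)*y/2)


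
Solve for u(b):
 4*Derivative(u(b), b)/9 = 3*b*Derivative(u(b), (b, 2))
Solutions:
 u(b) = C1 + C2*b^(31/27)


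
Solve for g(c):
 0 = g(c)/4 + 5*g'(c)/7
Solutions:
 g(c) = C1*exp(-7*c/20)


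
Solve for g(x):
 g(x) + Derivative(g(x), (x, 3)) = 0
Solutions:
 g(x) = C3*exp(-x) + (C1*sin(sqrt(3)*x/2) + C2*cos(sqrt(3)*x/2))*exp(x/2)


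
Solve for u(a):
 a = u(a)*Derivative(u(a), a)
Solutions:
 u(a) = -sqrt(C1 + a^2)
 u(a) = sqrt(C1 + a^2)


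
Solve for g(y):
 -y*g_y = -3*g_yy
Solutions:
 g(y) = C1 + C2*erfi(sqrt(6)*y/6)


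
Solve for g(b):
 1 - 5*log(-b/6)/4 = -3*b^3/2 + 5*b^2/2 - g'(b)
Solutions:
 g(b) = C1 - 3*b^4/8 + 5*b^3/6 + 5*b*log(-b)/4 + b*(-9 - 5*log(6))/4


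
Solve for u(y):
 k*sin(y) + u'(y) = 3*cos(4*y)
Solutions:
 u(y) = C1 + k*cos(y) + 3*sin(4*y)/4


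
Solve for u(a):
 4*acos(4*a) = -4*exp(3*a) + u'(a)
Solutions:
 u(a) = C1 + 4*a*acos(4*a) - sqrt(1 - 16*a^2) + 4*exp(3*a)/3


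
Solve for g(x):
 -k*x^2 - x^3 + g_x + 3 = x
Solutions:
 g(x) = C1 + k*x^3/3 + x^4/4 + x^2/2 - 3*x


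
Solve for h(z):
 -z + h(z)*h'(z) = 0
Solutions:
 h(z) = -sqrt(C1 + z^2)
 h(z) = sqrt(C1 + z^2)


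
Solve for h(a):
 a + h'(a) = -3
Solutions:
 h(a) = C1 - a^2/2 - 3*a


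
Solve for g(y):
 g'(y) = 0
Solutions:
 g(y) = C1


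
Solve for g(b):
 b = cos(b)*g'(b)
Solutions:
 g(b) = C1 + Integral(b/cos(b), b)


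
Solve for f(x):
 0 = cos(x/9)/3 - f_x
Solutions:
 f(x) = C1 + 3*sin(x/9)


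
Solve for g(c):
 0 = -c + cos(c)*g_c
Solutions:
 g(c) = C1 + Integral(c/cos(c), c)


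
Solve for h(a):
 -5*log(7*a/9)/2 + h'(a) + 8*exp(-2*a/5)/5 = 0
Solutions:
 h(a) = C1 + 5*a*log(a)/2 + a*(-5*log(3) - 5/2 + 5*log(7)/2) + 4*exp(-2*a/5)


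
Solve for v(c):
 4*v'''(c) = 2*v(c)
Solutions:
 v(c) = C3*exp(2^(2/3)*c/2) + (C1*sin(2^(2/3)*sqrt(3)*c/4) + C2*cos(2^(2/3)*sqrt(3)*c/4))*exp(-2^(2/3)*c/4)


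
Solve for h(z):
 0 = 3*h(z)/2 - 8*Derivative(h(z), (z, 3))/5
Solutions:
 h(z) = C3*exp(15^(1/3)*2^(2/3)*z/4) + (C1*sin(2^(2/3)*3^(5/6)*5^(1/3)*z/8) + C2*cos(2^(2/3)*3^(5/6)*5^(1/3)*z/8))*exp(-15^(1/3)*2^(2/3)*z/8)


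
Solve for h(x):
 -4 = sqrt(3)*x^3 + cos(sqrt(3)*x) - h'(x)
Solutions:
 h(x) = C1 + sqrt(3)*x^4/4 + 4*x + sqrt(3)*sin(sqrt(3)*x)/3


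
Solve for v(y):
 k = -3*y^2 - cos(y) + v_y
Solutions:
 v(y) = C1 + k*y + y^3 + sin(y)


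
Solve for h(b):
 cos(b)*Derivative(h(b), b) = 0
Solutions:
 h(b) = C1


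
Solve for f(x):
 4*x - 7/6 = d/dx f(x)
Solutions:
 f(x) = C1 + 2*x^2 - 7*x/6


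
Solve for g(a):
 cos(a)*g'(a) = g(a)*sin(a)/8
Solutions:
 g(a) = C1/cos(a)^(1/8)


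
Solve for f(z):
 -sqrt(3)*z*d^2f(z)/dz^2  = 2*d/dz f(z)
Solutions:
 f(z) = C1 + C2*z^(1 - 2*sqrt(3)/3)


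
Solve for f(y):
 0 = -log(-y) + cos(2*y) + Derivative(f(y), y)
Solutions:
 f(y) = C1 + y*log(-y) - y - sin(2*y)/2


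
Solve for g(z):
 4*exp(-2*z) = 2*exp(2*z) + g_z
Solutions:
 g(z) = C1 - exp(2*z) - 2*exp(-2*z)


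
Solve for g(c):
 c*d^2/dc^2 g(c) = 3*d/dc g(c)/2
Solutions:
 g(c) = C1 + C2*c^(5/2)


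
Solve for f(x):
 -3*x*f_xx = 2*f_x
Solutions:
 f(x) = C1 + C2*x^(1/3)


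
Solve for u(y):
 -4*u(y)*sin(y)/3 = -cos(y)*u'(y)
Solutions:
 u(y) = C1/cos(y)^(4/3)


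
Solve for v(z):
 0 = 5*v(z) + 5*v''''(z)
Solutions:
 v(z) = (C1*sin(sqrt(2)*z/2) + C2*cos(sqrt(2)*z/2))*exp(-sqrt(2)*z/2) + (C3*sin(sqrt(2)*z/2) + C4*cos(sqrt(2)*z/2))*exp(sqrt(2)*z/2)


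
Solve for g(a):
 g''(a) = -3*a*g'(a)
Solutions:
 g(a) = C1 + C2*erf(sqrt(6)*a/2)


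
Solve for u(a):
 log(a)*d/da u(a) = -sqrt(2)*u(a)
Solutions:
 u(a) = C1*exp(-sqrt(2)*li(a))


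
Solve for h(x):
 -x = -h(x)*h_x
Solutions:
 h(x) = -sqrt(C1 + x^2)
 h(x) = sqrt(C1 + x^2)


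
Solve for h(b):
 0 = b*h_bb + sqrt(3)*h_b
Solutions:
 h(b) = C1 + C2*b^(1 - sqrt(3))


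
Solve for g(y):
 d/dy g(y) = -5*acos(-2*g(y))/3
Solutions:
 Integral(1/acos(-2*_y), (_y, g(y))) = C1 - 5*y/3


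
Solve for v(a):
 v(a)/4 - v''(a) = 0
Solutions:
 v(a) = C1*exp(-a/2) + C2*exp(a/2)


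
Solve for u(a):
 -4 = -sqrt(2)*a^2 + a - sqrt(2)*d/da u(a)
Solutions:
 u(a) = C1 - a^3/3 + sqrt(2)*a^2/4 + 2*sqrt(2)*a


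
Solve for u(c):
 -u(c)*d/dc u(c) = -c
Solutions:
 u(c) = -sqrt(C1 + c^2)
 u(c) = sqrt(C1 + c^2)


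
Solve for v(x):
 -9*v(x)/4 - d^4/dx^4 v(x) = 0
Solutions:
 v(x) = (C1*sin(sqrt(3)*x/2) + C2*cos(sqrt(3)*x/2))*exp(-sqrt(3)*x/2) + (C3*sin(sqrt(3)*x/2) + C4*cos(sqrt(3)*x/2))*exp(sqrt(3)*x/2)


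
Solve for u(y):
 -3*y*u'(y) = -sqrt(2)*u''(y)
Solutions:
 u(y) = C1 + C2*erfi(2^(1/4)*sqrt(3)*y/2)


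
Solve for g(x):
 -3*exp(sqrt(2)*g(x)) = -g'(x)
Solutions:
 g(x) = sqrt(2)*(2*log(-1/(C1 + 3*x)) - log(2))/4


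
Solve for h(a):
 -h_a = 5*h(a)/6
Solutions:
 h(a) = C1*exp(-5*a/6)


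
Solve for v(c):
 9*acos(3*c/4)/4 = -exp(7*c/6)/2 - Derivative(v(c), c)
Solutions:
 v(c) = C1 - 9*c*acos(3*c/4)/4 + 3*sqrt(16 - 9*c^2)/4 - 3*exp(7*c/6)/7


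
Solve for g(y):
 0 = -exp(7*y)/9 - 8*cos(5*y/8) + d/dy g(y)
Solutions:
 g(y) = C1 + exp(7*y)/63 + 64*sin(5*y/8)/5


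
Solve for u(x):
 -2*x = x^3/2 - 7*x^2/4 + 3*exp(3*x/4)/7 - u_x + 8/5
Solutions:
 u(x) = C1 + x^4/8 - 7*x^3/12 + x^2 + 8*x/5 + 4*exp(3*x/4)/7


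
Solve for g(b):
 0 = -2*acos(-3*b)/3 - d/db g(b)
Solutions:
 g(b) = C1 - 2*b*acos(-3*b)/3 - 2*sqrt(1 - 9*b^2)/9


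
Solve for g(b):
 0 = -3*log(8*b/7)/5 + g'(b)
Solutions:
 g(b) = C1 + 3*b*log(b)/5 - 3*b*log(7)/5 - 3*b/5 + 9*b*log(2)/5


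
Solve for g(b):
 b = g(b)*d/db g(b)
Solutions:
 g(b) = -sqrt(C1 + b^2)
 g(b) = sqrt(C1 + b^2)


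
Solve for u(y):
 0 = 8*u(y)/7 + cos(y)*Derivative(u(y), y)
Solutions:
 u(y) = C1*(sin(y) - 1)^(4/7)/(sin(y) + 1)^(4/7)


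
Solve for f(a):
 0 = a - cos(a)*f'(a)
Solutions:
 f(a) = C1 + Integral(a/cos(a), a)


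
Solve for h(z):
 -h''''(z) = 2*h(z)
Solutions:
 h(z) = (C1*sin(2^(3/4)*z/2) + C2*cos(2^(3/4)*z/2))*exp(-2^(3/4)*z/2) + (C3*sin(2^(3/4)*z/2) + C4*cos(2^(3/4)*z/2))*exp(2^(3/4)*z/2)


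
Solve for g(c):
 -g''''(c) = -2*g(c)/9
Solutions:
 g(c) = C1*exp(-2^(1/4)*sqrt(3)*c/3) + C2*exp(2^(1/4)*sqrt(3)*c/3) + C3*sin(2^(1/4)*sqrt(3)*c/3) + C4*cos(2^(1/4)*sqrt(3)*c/3)


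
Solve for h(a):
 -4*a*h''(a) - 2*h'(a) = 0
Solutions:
 h(a) = C1 + C2*sqrt(a)


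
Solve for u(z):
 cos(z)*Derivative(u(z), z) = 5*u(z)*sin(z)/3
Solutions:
 u(z) = C1/cos(z)^(5/3)


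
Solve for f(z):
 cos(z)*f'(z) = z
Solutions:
 f(z) = C1 + Integral(z/cos(z), z)


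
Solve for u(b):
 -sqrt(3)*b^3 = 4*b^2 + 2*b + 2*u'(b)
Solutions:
 u(b) = C1 - sqrt(3)*b^4/8 - 2*b^3/3 - b^2/2


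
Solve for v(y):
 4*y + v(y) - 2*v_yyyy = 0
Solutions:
 v(y) = C1*exp(-2^(3/4)*y/2) + C2*exp(2^(3/4)*y/2) + C3*sin(2^(3/4)*y/2) + C4*cos(2^(3/4)*y/2) - 4*y


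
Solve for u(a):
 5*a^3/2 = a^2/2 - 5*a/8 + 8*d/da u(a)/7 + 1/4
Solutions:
 u(a) = C1 + 35*a^4/64 - 7*a^3/48 + 35*a^2/128 - 7*a/32


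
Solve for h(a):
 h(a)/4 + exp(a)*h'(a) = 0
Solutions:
 h(a) = C1*exp(exp(-a)/4)


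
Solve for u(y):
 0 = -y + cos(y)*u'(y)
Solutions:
 u(y) = C1 + Integral(y/cos(y), y)


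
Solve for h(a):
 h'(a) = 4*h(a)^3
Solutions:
 h(a) = -sqrt(2)*sqrt(-1/(C1 + 4*a))/2
 h(a) = sqrt(2)*sqrt(-1/(C1 + 4*a))/2


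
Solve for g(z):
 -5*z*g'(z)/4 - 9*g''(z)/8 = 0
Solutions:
 g(z) = C1 + C2*erf(sqrt(5)*z/3)


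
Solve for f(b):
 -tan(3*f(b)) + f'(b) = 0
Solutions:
 f(b) = -asin(C1*exp(3*b))/3 + pi/3
 f(b) = asin(C1*exp(3*b))/3


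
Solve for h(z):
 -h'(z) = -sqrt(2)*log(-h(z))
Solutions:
 -li(-h(z)) = C1 + sqrt(2)*z


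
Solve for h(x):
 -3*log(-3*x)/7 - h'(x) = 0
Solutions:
 h(x) = C1 - 3*x*log(-x)/7 + 3*x*(1 - log(3))/7


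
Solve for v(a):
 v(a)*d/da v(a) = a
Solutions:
 v(a) = -sqrt(C1 + a^2)
 v(a) = sqrt(C1 + a^2)


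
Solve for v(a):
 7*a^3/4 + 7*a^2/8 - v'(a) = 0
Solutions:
 v(a) = C1 + 7*a^4/16 + 7*a^3/24


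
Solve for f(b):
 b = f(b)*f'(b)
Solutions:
 f(b) = -sqrt(C1 + b^2)
 f(b) = sqrt(C1 + b^2)


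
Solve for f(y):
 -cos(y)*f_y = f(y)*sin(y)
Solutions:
 f(y) = C1*cos(y)


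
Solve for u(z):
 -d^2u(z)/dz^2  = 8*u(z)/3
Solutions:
 u(z) = C1*sin(2*sqrt(6)*z/3) + C2*cos(2*sqrt(6)*z/3)


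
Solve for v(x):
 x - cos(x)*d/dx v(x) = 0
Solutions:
 v(x) = C1 + Integral(x/cos(x), x)


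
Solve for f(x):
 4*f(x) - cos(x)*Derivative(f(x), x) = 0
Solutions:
 f(x) = C1*(sin(x)^2 + 2*sin(x) + 1)/(sin(x)^2 - 2*sin(x) + 1)


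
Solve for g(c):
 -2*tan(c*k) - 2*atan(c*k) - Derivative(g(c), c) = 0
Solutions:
 g(c) = C1 - 2*Piecewise((-log(cos(c*k))/k, Ne(k, 0)), (0, True)) - 2*Piecewise((c*atan(c*k) - log(c^2*k^2 + 1)/(2*k), Ne(k, 0)), (0, True))


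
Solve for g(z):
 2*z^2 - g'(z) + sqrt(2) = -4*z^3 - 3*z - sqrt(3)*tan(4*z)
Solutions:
 g(z) = C1 + z^4 + 2*z^3/3 + 3*z^2/2 + sqrt(2)*z - sqrt(3)*log(cos(4*z))/4


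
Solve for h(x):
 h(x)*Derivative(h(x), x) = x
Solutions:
 h(x) = -sqrt(C1 + x^2)
 h(x) = sqrt(C1 + x^2)


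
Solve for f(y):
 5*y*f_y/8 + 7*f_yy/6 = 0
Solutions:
 f(y) = C1 + C2*erf(sqrt(210)*y/28)


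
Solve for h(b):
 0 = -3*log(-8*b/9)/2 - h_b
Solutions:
 h(b) = C1 - 3*b*log(-b)/2 + b*(-9*log(2)/2 + 3/2 + 3*log(3))


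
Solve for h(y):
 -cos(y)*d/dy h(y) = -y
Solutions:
 h(y) = C1 + Integral(y/cos(y), y)


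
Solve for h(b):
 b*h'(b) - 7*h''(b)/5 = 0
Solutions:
 h(b) = C1 + C2*erfi(sqrt(70)*b/14)


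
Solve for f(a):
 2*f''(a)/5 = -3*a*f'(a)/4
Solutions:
 f(a) = C1 + C2*erf(sqrt(15)*a/4)


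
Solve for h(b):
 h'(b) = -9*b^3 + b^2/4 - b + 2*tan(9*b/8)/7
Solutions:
 h(b) = C1 - 9*b^4/4 + b^3/12 - b^2/2 - 16*log(cos(9*b/8))/63


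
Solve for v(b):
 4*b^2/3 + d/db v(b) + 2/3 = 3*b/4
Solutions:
 v(b) = C1 - 4*b^3/9 + 3*b^2/8 - 2*b/3


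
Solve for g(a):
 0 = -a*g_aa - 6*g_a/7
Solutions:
 g(a) = C1 + C2*a^(1/7)


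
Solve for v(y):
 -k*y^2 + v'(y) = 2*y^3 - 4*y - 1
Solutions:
 v(y) = C1 + k*y^3/3 + y^4/2 - 2*y^2 - y


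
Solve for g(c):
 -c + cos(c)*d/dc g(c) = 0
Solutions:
 g(c) = C1 + Integral(c/cos(c), c)


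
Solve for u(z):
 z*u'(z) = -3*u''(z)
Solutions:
 u(z) = C1 + C2*erf(sqrt(6)*z/6)


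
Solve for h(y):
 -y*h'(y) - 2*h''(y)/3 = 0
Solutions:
 h(y) = C1 + C2*erf(sqrt(3)*y/2)


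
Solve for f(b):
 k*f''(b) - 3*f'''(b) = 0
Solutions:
 f(b) = C1 + C2*b + C3*exp(b*k/3)


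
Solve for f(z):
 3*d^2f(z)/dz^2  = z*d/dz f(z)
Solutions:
 f(z) = C1 + C2*erfi(sqrt(6)*z/6)


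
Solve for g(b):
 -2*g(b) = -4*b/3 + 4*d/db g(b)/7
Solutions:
 g(b) = C1*exp(-7*b/2) + 2*b/3 - 4/21


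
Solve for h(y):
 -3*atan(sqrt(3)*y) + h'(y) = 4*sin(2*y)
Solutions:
 h(y) = C1 + 3*y*atan(sqrt(3)*y) - sqrt(3)*log(3*y^2 + 1)/2 - 2*cos(2*y)


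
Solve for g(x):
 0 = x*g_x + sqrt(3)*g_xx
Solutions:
 g(x) = C1 + C2*erf(sqrt(2)*3^(3/4)*x/6)


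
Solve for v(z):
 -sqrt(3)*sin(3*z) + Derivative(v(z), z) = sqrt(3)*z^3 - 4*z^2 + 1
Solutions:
 v(z) = C1 + sqrt(3)*z^4/4 - 4*z^3/3 + z - sqrt(3)*cos(3*z)/3


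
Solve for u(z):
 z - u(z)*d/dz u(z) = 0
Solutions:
 u(z) = -sqrt(C1 + z^2)
 u(z) = sqrt(C1 + z^2)


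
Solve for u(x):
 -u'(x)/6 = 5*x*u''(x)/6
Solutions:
 u(x) = C1 + C2*x^(4/5)


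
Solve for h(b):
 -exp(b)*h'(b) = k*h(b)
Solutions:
 h(b) = C1*exp(k*exp(-b))


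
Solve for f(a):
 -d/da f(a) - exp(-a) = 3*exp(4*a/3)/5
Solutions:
 f(a) = C1 - 9*exp(4*a/3)/20 + exp(-a)


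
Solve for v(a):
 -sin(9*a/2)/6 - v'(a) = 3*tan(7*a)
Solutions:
 v(a) = C1 + 3*log(cos(7*a))/7 + cos(9*a/2)/27


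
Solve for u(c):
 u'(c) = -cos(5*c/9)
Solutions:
 u(c) = C1 - 9*sin(5*c/9)/5


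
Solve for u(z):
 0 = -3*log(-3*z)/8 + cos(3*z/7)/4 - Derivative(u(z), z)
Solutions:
 u(z) = C1 - 3*z*log(-z)/8 - 3*z*log(3)/8 + 3*z/8 + 7*sin(3*z/7)/12


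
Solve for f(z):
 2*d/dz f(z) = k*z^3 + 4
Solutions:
 f(z) = C1 + k*z^4/8 + 2*z


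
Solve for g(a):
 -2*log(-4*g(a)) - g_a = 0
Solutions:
 Integral(1/(log(-_y) + 2*log(2)), (_y, g(a)))/2 = C1 - a


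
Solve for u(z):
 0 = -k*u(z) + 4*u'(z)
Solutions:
 u(z) = C1*exp(k*z/4)


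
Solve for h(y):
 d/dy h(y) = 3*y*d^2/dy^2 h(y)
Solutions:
 h(y) = C1 + C2*y^(4/3)


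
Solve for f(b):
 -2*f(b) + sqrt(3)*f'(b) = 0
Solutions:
 f(b) = C1*exp(2*sqrt(3)*b/3)


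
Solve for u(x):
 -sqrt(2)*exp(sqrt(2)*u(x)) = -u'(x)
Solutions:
 u(x) = sqrt(2)*(2*log(-1/(C1 + sqrt(2)*x)) - log(2))/4


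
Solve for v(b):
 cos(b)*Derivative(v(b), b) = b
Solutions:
 v(b) = C1 + Integral(b/cos(b), b)


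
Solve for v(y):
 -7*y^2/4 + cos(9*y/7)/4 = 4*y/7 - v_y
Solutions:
 v(y) = C1 + 7*y^3/12 + 2*y^2/7 - 7*sin(9*y/7)/36


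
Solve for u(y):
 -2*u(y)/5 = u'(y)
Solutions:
 u(y) = C1*exp(-2*y/5)


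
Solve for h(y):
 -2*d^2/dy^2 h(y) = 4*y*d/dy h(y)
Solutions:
 h(y) = C1 + C2*erf(y)


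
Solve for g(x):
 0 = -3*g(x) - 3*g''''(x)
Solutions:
 g(x) = (C1*sin(sqrt(2)*x/2) + C2*cos(sqrt(2)*x/2))*exp(-sqrt(2)*x/2) + (C3*sin(sqrt(2)*x/2) + C4*cos(sqrt(2)*x/2))*exp(sqrt(2)*x/2)


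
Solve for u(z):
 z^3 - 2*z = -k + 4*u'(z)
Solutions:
 u(z) = C1 + k*z/4 + z^4/16 - z^2/4


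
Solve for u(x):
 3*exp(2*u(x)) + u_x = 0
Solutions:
 u(x) = log(-sqrt(-1/(C1 - 3*x))) - log(2)/2
 u(x) = log(-1/(C1 - 3*x))/2 - log(2)/2


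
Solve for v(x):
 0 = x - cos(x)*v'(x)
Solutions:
 v(x) = C1 + Integral(x/cos(x), x)


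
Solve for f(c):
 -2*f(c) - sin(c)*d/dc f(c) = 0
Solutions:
 f(c) = C1*(cos(c) + 1)/(cos(c) - 1)


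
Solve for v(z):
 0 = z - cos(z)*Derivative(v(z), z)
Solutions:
 v(z) = C1 + Integral(z/cos(z), z)


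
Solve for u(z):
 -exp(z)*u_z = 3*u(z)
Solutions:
 u(z) = C1*exp(3*exp(-z))


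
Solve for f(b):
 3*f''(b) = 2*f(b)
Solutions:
 f(b) = C1*exp(-sqrt(6)*b/3) + C2*exp(sqrt(6)*b/3)


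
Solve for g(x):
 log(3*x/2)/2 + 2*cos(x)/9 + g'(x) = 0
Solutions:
 g(x) = C1 - x*log(x)/2 - x*log(3) + x/2 + x*log(6)/2 - 2*sin(x)/9


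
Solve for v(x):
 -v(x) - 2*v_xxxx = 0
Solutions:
 v(x) = (C1*sin(2^(1/4)*x/2) + C2*cos(2^(1/4)*x/2))*exp(-2^(1/4)*x/2) + (C3*sin(2^(1/4)*x/2) + C4*cos(2^(1/4)*x/2))*exp(2^(1/4)*x/2)


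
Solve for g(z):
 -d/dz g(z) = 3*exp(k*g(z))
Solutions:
 g(z) = Piecewise((log(1/(C1*k + 3*k*z))/k, Ne(k, 0)), (nan, True))
 g(z) = Piecewise((C1 - 3*z, Eq(k, 0)), (nan, True))


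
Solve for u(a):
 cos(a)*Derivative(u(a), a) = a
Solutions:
 u(a) = C1 + Integral(a/cos(a), a)


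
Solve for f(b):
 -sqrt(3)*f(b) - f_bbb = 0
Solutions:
 f(b) = C3*exp(-3^(1/6)*b) + (C1*sin(3^(2/3)*b/2) + C2*cos(3^(2/3)*b/2))*exp(3^(1/6)*b/2)


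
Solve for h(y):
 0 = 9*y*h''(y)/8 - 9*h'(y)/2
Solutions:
 h(y) = C1 + C2*y^5


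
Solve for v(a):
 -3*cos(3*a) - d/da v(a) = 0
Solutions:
 v(a) = C1 - sin(3*a)


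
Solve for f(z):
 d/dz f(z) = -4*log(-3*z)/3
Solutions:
 f(z) = C1 - 4*z*log(-z)/3 + 4*z*(1 - log(3))/3


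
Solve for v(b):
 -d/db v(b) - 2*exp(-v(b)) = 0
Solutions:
 v(b) = log(C1 - 2*b)


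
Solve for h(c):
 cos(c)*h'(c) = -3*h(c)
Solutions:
 h(c) = C1*(sin(c) - 1)^(3/2)/(sin(c) + 1)^(3/2)


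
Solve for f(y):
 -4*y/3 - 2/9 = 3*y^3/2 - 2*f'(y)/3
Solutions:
 f(y) = C1 + 9*y^4/16 + y^2 + y/3


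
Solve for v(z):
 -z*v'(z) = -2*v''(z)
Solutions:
 v(z) = C1 + C2*erfi(z/2)


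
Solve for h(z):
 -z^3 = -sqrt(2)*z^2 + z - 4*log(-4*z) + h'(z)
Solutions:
 h(z) = C1 - z^4/4 + sqrt(2)*z^3/3 - z^2/2 + 4*z*log(-z) + 4*z*(-1 + 2*log(2))


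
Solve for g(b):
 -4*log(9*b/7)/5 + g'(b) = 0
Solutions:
 g(b) = C1 + 4*b*log(b)/5 - 4*b*log(7)/5 - 4*b/5 + 8*b*log(3)/5


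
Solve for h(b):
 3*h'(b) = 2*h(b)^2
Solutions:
 h(b) = -3/(C1 + 2*b)


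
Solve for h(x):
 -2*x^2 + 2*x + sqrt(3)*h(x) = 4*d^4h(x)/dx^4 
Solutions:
 h(x) = C1*exp(-sqrt(2)*3^(1/8)*x/2) + C2*exp(sqrt(2)*3^(1/8)*x/2) + C3*sin(sqrt(2)*3^(1/8)*x/2) + C4*cos(sqrt(2)*3^(1/8)*x/2) + 2*sqrt(3)*x^2/3 - 2*sqrt(3)*x/3


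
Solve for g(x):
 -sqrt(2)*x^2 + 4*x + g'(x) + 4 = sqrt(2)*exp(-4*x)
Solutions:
 g(x) = C1 + sqrt(2)*x^3/3 - 2*x^2 - 4*x - sqrt(2)*exp(-4*x)/4


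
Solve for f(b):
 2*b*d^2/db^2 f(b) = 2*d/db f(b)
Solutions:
 f(b) = C1 + C2*b^2


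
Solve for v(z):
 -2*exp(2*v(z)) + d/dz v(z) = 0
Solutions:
 v(z) = log(-sqrt(-1/(C1 + 2*z))) - log(2)/2
 v(z) = log(-1/(C1 + 2*z))/2 - log(2)/2


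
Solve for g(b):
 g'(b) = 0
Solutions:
 g(b) = C1


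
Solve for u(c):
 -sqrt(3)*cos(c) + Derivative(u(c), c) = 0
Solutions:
 u(c) = C1 + sqrt(3)*sin(c)


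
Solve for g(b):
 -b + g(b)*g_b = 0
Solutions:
 g(b) = -sqrt(C1 + b^2)
 g(b) = sqrt(C1 + b^2)


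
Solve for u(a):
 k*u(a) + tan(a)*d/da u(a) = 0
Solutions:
 u(a) = C1*exp(-k*log(sin(a)))


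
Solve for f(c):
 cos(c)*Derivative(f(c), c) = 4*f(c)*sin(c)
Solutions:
 f(c) = C1/cos(c)^4


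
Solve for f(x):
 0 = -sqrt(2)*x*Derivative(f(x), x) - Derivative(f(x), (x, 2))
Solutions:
 f(x) = C1 + C2*erf(2^(3/4)*x/2)


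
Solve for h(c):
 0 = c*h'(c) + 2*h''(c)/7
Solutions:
 h(c) = C1 + C2*erf(sqrt(7)*c/2)


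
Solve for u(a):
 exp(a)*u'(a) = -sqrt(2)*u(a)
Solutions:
 u(a) = C1*exp(sqrt(2)*exp(-a))


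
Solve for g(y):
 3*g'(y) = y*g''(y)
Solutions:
 g(y) = C1 + C2*y^4


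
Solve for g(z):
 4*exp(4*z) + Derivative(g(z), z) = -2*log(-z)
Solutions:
 g(z) = C1 - 2*z*log(-z) + 2*z - exp(4*z)


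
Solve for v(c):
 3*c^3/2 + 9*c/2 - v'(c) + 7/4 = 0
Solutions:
 v(c) = C1 + 3*c^4/8 + 9*c^2/4 + 7*c/4


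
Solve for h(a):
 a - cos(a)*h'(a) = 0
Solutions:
 h(a) = C1 + Integral(a/cos(a), a)


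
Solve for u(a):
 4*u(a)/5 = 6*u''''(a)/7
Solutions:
 u(a) = C1*exp(-14^(1/4)*15^(3/4)*a/15) + C2*exp(14^(1/4)*15^(3/4)*a/15) + C3*sin(14^(1/4)*15^(3/4)*a/15) + C4*cos(14^(1/4)*15^(3/4)*a/15)


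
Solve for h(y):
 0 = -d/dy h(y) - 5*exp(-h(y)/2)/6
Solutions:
 h(y) = 2*log(C1 - 5*y/12)


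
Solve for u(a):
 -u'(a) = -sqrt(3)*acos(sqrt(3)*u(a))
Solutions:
 Integral(1/acos(sqrt(3)*_y), (_y, u(a))) = C1 + sqrt(3)*a


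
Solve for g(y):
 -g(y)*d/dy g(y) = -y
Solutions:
 g(y) = -sqrt(C1 + y^2)
 g(y) = sqrt(C1 + y^2)


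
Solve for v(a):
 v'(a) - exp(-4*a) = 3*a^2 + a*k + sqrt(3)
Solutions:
 v(a) = C1 + a^3 + a^2*k/2 + sqrt(3)*a - exp(-4*a)/4


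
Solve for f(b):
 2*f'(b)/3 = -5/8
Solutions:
 f(b) = C1 - 15*b/16


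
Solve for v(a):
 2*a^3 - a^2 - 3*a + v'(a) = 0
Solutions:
 v(a) = C1 - a^4/2 + a^3/3 + 3*a^2/2


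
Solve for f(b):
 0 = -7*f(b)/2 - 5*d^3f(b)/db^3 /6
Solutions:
 f(b) = C3*exp(-21^(1/3)*5^(2/3)*b/5) + (C1*sin(3^(5/6)*5^(2/3)*7^(1/3)*b/10) + C2*cos(3^(5/6)*5^(2/3)*7^(1/3)*b/10))*exp(21^(1/3)*5^(2/3)*b/10)


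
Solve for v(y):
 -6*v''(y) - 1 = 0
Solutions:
 v(y) = C1 + C2*y - y^2/12


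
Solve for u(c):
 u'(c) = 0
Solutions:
 u(c) = C1


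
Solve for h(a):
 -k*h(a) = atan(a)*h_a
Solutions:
 h(a) = C1*exp(-k*Integral(1/atan(a), a))


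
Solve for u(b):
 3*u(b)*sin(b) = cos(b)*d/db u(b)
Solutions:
 u(b) = C1/cos(b)^3


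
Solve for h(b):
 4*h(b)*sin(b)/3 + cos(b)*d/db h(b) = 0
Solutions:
 h(b) = C1*cos(b)^(4/3)


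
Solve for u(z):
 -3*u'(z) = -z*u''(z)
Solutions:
 u(z) = C1 + C2*z^4


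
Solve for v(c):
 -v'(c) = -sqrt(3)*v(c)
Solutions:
 v(c) = C1*exp(sqrt(3)*c)


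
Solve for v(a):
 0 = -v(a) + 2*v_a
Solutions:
 v(a) = C1*exp(a/2)


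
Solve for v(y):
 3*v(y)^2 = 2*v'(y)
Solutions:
 v(y) = -2/(C1 + 3*y)


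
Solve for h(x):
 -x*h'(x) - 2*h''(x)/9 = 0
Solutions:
 h(x) = C1 + C2*erf(3*x/2)


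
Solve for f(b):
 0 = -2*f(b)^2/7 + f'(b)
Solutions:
 f(b) = -7/(C1 + 2*b)


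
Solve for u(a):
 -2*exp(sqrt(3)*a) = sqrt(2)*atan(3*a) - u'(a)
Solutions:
 u(a) = C1 + sqrt(2)*(a*atan(3*a) - log(9*a^2 + 1)/6) + 2*sqrt(3)*exp(sqrt(3)*a)/3


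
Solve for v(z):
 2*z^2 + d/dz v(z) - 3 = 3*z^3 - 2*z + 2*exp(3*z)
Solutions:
 v(z) = C1 + 3*z^4/4 - 2*z^3/3 - z^2 + 3*z + 2*exp(3*z)/3


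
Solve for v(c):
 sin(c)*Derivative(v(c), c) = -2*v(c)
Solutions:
 v(c) = C1*(cos(c) + 1)/(cos(c) - 1)


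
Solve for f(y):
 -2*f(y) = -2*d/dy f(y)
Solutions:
 f(y) = C1*exp(y)


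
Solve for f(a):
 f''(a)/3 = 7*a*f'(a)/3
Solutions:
 f(a) = C1 + C2*erfi(sqrt(14)*a/2)


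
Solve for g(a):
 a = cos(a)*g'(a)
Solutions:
 g(a) = C1 + Integral(a/cos(a), a)


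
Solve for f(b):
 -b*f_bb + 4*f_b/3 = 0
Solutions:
 f(b) = C1 + C2*b^(7/3)


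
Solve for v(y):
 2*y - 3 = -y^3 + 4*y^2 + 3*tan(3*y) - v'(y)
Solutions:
 v(y) = C1 - y^4/4 + 4*y^3/3 - y^2 + 3*y - log(cos(3*y))


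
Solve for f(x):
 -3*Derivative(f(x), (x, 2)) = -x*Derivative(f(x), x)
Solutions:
 f(x) = C1 + C2*erfi(sqrt(6)*x/6)


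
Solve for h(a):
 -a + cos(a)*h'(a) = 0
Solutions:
 h(a) = C1 + Integral(a/cos(a), a)


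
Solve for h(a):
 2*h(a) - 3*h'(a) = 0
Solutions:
 h(a) = C1*exp(2*a/3)


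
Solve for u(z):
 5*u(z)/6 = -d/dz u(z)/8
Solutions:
 u(z) = C1*exp(-20*z/3)


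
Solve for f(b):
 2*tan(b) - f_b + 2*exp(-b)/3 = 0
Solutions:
 f(b) = C1 + log(tan(b)^2 + 1) - 2*exp(-b)/3


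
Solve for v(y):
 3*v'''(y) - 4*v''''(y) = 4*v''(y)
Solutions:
 v(y) = C1 + C2*y + (C3*sin(sqrt(55)*y/8) + C4*cos(sqrt(55)*y/8))*exp(3*y/8)


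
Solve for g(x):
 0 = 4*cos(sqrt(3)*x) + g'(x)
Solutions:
 g(x) = C1 - 4*sqrt(3)*sin(sqrt(3)*x)/3


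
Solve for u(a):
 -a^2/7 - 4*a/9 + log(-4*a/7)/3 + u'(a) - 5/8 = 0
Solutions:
 u(a) = C1 + a^3/21 + 2*a^2/9 - a*log(-a)/3 + a*(-16*log(2) + 8*log(7) + 23)/24


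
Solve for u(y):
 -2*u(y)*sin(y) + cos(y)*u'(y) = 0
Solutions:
 u(y) = C1/cos(y)^2


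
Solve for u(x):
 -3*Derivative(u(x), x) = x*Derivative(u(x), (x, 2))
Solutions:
 u(x) = C1 + C2/x^2


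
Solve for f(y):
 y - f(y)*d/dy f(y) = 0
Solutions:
 f(y) = -sqrt(C1 + y^2)
 f(y) = sqrt(C1 + y^2)


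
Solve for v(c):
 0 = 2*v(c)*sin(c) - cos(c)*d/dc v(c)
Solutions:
 v(c) = C1/cos(c)^2


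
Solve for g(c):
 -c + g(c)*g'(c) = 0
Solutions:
 g(c) = -sqrt(C1 + c^2)
 g(c) = sqrt(C1 + c^2)


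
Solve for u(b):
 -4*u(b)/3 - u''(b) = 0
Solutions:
 u(b) = C1*sin(2*sqrt(3)*b/3) + C2*cos(2*sqrt(3)*b/3)


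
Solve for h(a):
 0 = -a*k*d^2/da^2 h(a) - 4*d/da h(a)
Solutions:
 h(a) = C1 + a^(((re(k) - 4)*re(k) + im(k)^2)/(re(k)^2 + im(k)^2))*(C2*sin(4*log(a)*Abs(im(k))/(re(k)^2 + im(k)^2)) + C3*cos(4*log(a)*im(k)/(re(k)^2 + im(k)^2)))


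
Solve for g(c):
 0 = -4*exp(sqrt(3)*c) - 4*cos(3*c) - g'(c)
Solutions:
 g(c) = C1 - 4*sqrt(3)*exp(sqrt(3)*c)/3 - 4*sin(3*c)/3


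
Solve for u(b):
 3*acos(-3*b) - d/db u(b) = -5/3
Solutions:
 u(b) = C1 + 3*b*acos(-3*b) + 5*b/3 + sqrt(1 - 9*b^2)


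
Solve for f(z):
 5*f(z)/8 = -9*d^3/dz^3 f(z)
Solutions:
 f(z) = C3*exp(-15^(1/3)*z/6) + (C1*sin(3^(5/6)*5^(1/3)*z/12) + C2*cos(3^(5/6)*5^(1/3)*z/12))*exp(15^(1/3)*z/12)


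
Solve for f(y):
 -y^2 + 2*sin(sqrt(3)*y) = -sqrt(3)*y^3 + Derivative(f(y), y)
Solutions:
 f(y) = C1 + sqrt(3)*y^4/4 - y^3/3 - 2*sqrt(3)*cos(sqrt(3)*y)/3


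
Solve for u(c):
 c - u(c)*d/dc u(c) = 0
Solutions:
 u(c) = -sqrt(C1 + c^2)
 u(c) = sqrt(C1 + c^2)


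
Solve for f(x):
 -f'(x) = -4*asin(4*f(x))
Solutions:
 Integral(1/asin(4*_y), (_y, f(x))) = C1 + 4*x


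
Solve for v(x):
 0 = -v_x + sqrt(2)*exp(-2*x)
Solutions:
 v(x) = C1 - sqrt(2)*exp(-2*x)/2


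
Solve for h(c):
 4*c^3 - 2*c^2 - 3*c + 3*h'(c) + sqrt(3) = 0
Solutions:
 h(c) = C1 - c^4/3 + 2*c^3/9 + c^2/2 - sqrt(3)*c/3


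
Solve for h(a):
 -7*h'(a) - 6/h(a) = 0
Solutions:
 h(a) = -sqrt(C1 - 84*a)/7
 h(a) = sqrt(C1 - 84*a)/7


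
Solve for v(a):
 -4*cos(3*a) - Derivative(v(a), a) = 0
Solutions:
 v(a) = C1 - 4*sin(3*a)/3


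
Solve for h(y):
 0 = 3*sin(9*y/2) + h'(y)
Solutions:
 h(y) = C1 + 2*cos(9*y/2)/3


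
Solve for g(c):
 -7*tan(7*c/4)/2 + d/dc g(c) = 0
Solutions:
 g(c) = C1 - 2*log(cos(7*c/4))


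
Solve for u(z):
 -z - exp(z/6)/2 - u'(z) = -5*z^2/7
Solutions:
 u(z) = C1 + 5*z^3/21 - z^2/2 - 3*exp(z/6)


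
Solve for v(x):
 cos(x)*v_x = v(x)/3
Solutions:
 v(x) = C1*(sin(x) + 1)^(1/6)/(sin(x) - 1)^(1/6)


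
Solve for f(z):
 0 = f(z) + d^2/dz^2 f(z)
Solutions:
 f(z) = C1*sin(z) + C2*cos(z)


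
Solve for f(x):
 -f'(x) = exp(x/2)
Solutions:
 f(x) = C1 - 2*exp(x/2)


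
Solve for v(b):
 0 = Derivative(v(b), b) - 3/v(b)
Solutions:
 v(b) = -sqrt(C1 + 6*b)
 v(b) = sqrt(C1 + 6*b)


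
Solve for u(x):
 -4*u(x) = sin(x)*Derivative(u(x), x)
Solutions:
 u(x) = C1*(cos(x)^2 + 2*cos(x) + 1)/(cos(x)^2 - 2*cos(x) + 1)


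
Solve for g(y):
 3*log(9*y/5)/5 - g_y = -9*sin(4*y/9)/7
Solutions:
 g(y) = C1 + 3*y*log(y)/5 - 3*y*log(5)/5 - 3*y/5 + 6*y*log(3)/5 - 81*cos(4*y/9)/28


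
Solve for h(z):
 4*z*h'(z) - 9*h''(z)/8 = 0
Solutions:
 h(z) = C1 + C2*erfi(4*z/3)


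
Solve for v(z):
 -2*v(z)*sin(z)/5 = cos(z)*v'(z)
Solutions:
 v(z) = C1*cos(z)^(2/5)


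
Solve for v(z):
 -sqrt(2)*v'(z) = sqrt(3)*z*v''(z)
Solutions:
 v(z) = C1 + C2*z^(1 - sqrt(6)/3)


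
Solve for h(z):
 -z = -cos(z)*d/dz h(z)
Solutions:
 h(z) = C1 + Integral(z/cos(z), z)


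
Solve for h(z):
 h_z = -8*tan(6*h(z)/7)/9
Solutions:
 h(z) = -7*asin(C1*exp(-16*z/21))/6 + 7*pi/6
 h(z) = 7*asin(C1*exp(-16*z/21))/6


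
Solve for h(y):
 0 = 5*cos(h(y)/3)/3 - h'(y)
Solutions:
 -5*y/3 - 3*log(sin(h(y)/3) - 1)/2 + 3*log(sin(h(y)/3) + 1)/2 = C1


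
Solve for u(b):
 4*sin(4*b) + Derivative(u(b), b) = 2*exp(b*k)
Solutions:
 u(b) = C1 + cos(4*b) + 2*exp(b*k)/k


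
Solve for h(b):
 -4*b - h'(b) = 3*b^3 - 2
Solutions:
 h(b) = C1 - 3*b^4/4 - 2*b^2 + 2*b


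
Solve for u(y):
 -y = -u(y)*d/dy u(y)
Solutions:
 u(y) = -sqrt(C1 + y^2)
 u(y) = sqrt(C1 + y^2)


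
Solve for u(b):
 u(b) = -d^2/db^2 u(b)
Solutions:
 u(b) = C1*sin(b) + C2*cos(b)


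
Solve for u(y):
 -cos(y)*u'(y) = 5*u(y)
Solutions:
 u(y) = C1*sqrt(sin(y) - 1)*(sin(y)^2 - 2*sin(y) + 1)/(sqrt(sin(y) + 1)*(sin(y)^2 + 2*sin(y) + 1))


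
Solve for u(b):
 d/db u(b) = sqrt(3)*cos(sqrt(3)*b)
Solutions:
 u(b) = C1 + sin(sqrt(3)*b)


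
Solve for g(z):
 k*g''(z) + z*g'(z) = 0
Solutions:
 g(z) = C1 + C2*sqrt(k)*erf(sqrt(2)*z*sqrt(1/k)/2)


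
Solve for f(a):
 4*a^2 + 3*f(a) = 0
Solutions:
 f(a) = -4*a^2/3


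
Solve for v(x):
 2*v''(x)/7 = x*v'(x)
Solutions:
 v(x) = C1 + C2*erfi(sqrt(7)*x/2)


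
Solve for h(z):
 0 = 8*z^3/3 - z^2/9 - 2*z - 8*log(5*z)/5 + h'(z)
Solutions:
 h(z) = C1 - 2*z^4/3 + z^3/27 + z^2 + 8*z*log(z)/5 - 8*z/5 + 8*z*log(5)/5


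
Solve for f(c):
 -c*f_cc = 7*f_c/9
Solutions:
 f(c) = C1 + C2*c^(2/9)


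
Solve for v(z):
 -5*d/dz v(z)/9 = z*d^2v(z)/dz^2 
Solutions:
 v(z) = C1 + C2*z^(4/9)


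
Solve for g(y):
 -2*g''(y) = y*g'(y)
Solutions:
 g(y) = C1 + C2*erf(y/2)


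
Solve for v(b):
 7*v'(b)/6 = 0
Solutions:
 v(b) = C1


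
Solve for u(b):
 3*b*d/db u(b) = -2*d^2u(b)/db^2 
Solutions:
 u(b) = C1 + C2*erf(sqrt(3)*b/2)


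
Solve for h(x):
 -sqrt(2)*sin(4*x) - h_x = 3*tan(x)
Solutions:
 h(x) = C1 + 3*log(cos(x)) + sqrt(2)*cos(4*x)/4


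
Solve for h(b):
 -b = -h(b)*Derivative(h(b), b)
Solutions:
 h(b) = -sqrt(C1 + b^2)
 h(b) = sqrt(C1 + b^2)


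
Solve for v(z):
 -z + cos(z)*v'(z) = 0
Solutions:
 v(z) = C1 + Integral(z/cos(z), z)


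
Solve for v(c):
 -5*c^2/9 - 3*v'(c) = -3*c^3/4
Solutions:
 v(c) = C1 + c^4/16 - 5*c^3/81


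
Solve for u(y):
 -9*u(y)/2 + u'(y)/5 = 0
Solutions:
 u(y) = C1*exp(45*y/2)


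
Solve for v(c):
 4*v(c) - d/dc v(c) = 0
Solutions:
 v(c) = C1*exp(4*c)


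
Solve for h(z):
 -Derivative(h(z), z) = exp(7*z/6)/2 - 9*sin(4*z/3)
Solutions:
 h(z) = C1 - 3*exp(7*z/6)/7 - 27*cos(4*z/3)/4


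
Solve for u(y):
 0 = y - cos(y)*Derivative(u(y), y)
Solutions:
 u(y) = C1 + Integral(y/cos(y), y)


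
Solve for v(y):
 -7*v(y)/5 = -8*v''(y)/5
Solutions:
 v(y) = C1*exp(-sqrt(14)*y/4) + C2*exp(sqrt(14)*y/4)


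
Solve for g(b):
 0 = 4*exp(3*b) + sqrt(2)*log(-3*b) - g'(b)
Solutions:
 g(b) = C1 + sqrt(2)*b*log(-b) + sqrt(2)*b*(-1 + log(3)) + 4*exp(3*b)/3


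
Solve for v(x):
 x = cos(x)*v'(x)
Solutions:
 v(x) = C1 + Integral(x/cos(x), x)


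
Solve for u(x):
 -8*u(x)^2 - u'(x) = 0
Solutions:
 u(x) = 1/(C1 + 8*x)


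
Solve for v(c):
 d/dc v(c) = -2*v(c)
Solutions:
 v(c) = C1*exp(-2*c)


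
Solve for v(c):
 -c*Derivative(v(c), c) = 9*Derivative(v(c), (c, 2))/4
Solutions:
 v(c) = C1 + C2*erf(sqrt(2)*c/3)


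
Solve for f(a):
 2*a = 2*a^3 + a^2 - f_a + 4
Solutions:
 f(a) = C1 + a^4/2 + a^3/3 - a^2 + 4*a


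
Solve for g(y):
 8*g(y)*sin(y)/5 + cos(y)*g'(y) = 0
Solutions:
 g(y) = C1*cos(y)^(8/5)


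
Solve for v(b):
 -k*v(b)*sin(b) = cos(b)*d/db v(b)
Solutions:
 v(b) = C1*exp(k*log(cos(b)))


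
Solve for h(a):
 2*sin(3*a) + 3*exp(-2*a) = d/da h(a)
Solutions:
 h(a) = C1 - 2*cos(3*a)/3 - 3*exp(-2*a)/2


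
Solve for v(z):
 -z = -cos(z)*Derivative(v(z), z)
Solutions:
 v(z) = C1 + Integral(z/cos(z), z)


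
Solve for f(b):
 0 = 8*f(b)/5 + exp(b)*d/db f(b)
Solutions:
 f(b) = C1*exp(8*exp(-b)/5)


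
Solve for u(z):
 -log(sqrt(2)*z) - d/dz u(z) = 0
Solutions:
 u(z) = C1 - z*log(z) - z*log(2)/2 + z


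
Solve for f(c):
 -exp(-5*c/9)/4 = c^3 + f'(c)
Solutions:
 f(c) = C1 - c^4/4 + 9*exp(-5*c/9)/20


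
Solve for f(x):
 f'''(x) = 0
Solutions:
 f(x) = C1 + C2*x + C3*x^2


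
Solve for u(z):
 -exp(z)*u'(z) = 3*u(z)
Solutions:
 u(z) = C1*exp(3*exp(-z))


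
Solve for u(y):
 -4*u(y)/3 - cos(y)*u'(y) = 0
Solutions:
 u(y) = C1*(sin(y) - 1)^(2/3)/(sin(y) + 1)^(2/3)


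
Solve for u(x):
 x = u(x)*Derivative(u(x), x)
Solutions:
 u(x) = -sqrt(C1 + x^2)
 u(x) = sqrt(C1 + x^2)


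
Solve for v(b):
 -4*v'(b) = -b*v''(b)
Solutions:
 v(b) = C1 + C2*b^5


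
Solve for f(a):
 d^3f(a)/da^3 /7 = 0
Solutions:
 f(a) = C1 + C2*a + C3*a^2


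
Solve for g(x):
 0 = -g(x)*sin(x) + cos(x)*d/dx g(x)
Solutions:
 g(x) = C1/cos(x)


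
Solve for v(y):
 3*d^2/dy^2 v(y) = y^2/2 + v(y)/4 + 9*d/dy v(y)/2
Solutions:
 v(y) = C1*exp(y*(9 - sqrt(93))/12) + C2*exp(y*(9 + sqrt(93))/12) - 2*y^2 + 72*y - 1344


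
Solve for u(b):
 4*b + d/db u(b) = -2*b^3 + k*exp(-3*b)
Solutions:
 u(b) = C1 - b^4/2 - 2*b^2 - k*exp(-3*b)/3


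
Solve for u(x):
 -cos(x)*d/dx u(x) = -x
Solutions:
 u(x) = C1 + Integral(x/cos(x), x)


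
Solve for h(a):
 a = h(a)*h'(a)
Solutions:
 h(a) = -sqrt(C1 + a^2)
 h(a) = sqrt(C1 + a^2)


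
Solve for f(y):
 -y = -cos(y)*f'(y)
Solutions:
 f(y) = C1 + Integral(y/cos(y), y)


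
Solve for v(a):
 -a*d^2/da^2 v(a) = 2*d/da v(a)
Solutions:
 v(a) = C1 + C2/a


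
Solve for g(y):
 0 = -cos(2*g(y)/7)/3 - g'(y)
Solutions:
 y/3 - 7*log(sin(2*g(y)/7) - 1)/4 + 7*log(sin(2*g(y)/7) + 1)/4 = C1


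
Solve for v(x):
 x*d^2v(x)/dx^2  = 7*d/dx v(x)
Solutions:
 v(x) = C1 + C2*x^8


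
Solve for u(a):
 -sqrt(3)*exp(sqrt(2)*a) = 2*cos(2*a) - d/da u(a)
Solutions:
 u(a) = C1 + sqrt(6)*exp(sqrt(2)*a)/2 + sin(2*a)


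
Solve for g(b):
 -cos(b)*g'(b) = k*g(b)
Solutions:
 g(b) = C1*exp(k*(log(sin(b) - 1) - log(sin(b) + 1))/2)


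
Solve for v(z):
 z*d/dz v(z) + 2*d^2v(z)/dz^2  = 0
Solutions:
 v(z) = C1 + C2*erf(z/2)


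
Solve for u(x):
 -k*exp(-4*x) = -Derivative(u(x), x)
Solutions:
 u(x) = C1 - k*exp(-4*x)/4


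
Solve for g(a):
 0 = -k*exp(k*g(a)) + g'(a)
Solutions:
 g(a) = Piecewise((log(-1/(C1*k + a*k^2))/k, Ne(k, 0)), (nan, True))
 g(a) = Piecewise((C1 + a*k, Eq(k, 0)), (nan, True))


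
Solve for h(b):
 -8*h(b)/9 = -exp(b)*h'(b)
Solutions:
 h(b) = C1*exp(-8*exp(-b)/9)


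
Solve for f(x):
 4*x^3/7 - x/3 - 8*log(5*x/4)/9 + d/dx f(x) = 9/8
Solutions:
 f(x) = C1 - x^4/7 + x^2/6 + 8*x*log(x)/9 - 16*x*log(2)/9 + 17*x/72 + 8*x*log(5)/9


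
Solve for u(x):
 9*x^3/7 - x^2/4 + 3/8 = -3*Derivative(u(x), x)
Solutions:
 u(x) = C1 - 3*x^4/28 + x^3/36 - x/8


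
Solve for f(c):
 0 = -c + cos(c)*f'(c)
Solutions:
 f(c) = C1 + Integral(c/cos(c), c)


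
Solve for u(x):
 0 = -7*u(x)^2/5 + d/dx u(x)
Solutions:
 u(x) = -5/(C1 + 7*x)


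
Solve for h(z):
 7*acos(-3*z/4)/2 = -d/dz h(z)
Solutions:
 h(z) = C1 - 7*z*acos(-3*z/4)/2 - 7*sqrt(16 - 9*z^2)/6


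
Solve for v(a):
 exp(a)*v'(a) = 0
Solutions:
 v(a) = C1


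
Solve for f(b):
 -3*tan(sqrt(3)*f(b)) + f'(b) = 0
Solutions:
 f(b) = sqrt(3)*(pi - asin(C1*exp(3*sqrt(3)*b)))/3
 f(b) = sqrt(3)*asin(C1*exp(3*sqrt(3)*b))/3


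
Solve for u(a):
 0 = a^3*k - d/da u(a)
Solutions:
 u(a) = C1 + a^4*k/4


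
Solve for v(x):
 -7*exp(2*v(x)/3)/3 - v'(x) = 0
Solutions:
 v(x) = 3*log(-sqrt(-1/(C1 - 7*x))) - 3*log(2)/2 + 3*log(3)
 v(x) = 3*log(-1/(C1 - 7*x))/2 - 3*log(2)/2 + 3*log(3)


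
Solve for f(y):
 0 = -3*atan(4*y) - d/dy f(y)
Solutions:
 f(y) = C1 - 3*y*atan(4*y) + 3*log(16*y^2 + 1)/8


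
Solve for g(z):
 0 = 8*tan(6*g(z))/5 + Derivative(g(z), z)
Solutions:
 g(z) = -asin(C1*exp(-48*z/5))/6 + pi/6
 g(z) = asin(C1*exp(-48*z/5))/6


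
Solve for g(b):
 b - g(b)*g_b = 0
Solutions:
 g(b) = -sqrt(C1 + b^2)
 g(b) = sqrt(C1 + b^2)


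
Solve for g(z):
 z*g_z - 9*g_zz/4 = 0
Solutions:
 g(z) = C1 + C2*erfi(sqrt(2)*z/3)


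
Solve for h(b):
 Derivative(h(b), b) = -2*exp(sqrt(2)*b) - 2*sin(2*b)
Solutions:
 h(b) = C1 - sqrt(2)*exp(sqrt(2)*b) + cos(2*b)


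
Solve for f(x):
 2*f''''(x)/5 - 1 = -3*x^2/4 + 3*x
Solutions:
 f(x) = C1 + C2*x + C3*x^2 + C4*x^3 - x^6/192 + x^5/16 + 5*x^4/48


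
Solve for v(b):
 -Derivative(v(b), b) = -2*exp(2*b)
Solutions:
 v(b) = C1 + exp(2*b)


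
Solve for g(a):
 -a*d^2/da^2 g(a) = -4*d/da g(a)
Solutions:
 g(a) = C1 + C2*a^5


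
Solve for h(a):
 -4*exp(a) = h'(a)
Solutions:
 h(a) = C1 - 4*exp(a)


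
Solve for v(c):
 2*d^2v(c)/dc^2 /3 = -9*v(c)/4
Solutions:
 v(c) = C1*sin(3*sqrt(6)*c/4) + C2*cos(3*sqrt(6)*c/4)


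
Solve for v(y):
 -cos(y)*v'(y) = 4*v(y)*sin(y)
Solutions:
 v(y) = C1*cos(y)^4


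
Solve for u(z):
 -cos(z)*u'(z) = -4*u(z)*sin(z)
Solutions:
 u(z) = C1/cos(z)^4


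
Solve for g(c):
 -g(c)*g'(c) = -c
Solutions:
 g(c) = -sqrt(C1 + c^2)
 g(c) = sqrt(C1 + c^2)


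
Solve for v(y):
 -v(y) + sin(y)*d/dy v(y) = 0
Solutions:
 v(y) = C1*sqrt(cos(y) - 1)/sqrt(cos(y) + 1)


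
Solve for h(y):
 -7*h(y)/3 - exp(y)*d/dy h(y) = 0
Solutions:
 h(y) = C1*exp(7*exp(-y)/3)


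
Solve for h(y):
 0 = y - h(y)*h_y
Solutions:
 h(y) = -sqrt(C1 + y^2)
 h(y) = sqrt(C1 + y^2)
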